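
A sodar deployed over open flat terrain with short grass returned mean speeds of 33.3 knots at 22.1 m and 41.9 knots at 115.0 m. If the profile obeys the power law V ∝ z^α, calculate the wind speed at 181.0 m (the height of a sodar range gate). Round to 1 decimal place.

First find α: α = ln(V₂/V₁)/ln(z₂/z₁) = ln(41.9/33.3)/ln(115.0/22.1) = 0.22973/1.64935 = 0.1393
Extrapolate from 115.0 m to 181.0 m: V₃ = 41.9 × (181.0/115.0)^0.1393 = 41.9 × 1.0652 = 44.6324 knots

44.6 knots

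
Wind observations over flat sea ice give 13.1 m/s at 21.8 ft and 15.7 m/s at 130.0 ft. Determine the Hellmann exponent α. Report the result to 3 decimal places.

Power law: V₂/V₁ = (z₂/z₁)^α ⇒ α = ln(V₂/V₁) / ln(z₂/z₁)
α = ln(15.7/13.1) / ln(130.0/21.8) = ln(1.1985) / ln(5.9633)
  = 0.18105 / 1.78562 = 0.10139

α ≈ 0.101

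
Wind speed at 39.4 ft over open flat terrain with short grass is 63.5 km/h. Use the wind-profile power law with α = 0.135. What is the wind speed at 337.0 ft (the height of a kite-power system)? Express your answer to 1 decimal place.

84.8 km/h

Power-law profile: V₂ = V₁ · (z₂/z₁)^α
V₂ = 63.5 × (337.0/39.4)^0.135 = 63.5 × (8.5533)^0.135
    = 63.5 × 1.3361 = 84.8422 km/h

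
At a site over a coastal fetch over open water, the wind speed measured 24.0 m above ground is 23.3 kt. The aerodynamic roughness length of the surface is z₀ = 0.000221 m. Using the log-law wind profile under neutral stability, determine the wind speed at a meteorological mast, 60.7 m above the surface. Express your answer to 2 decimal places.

25.16 kt

Log law: V(z) ∝ ln(z/z₀), so V₂/V₁ = ln(z₂/z₀) / ln(z₁/z₀).
ln(60.7/0.000221) = 12.5233, ln(24.0/0.000221) = 11.5954
V₂ = 23.3 × 12.5233/11.5954 = 23.3 × 1.0800 = 25.1645 kt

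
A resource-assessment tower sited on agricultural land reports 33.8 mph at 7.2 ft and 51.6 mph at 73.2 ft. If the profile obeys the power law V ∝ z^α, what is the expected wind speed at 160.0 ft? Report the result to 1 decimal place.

59.5 mph

First find α: α = ln(V₂/V₁)/ln(z₂/z₁) = ln(51.6/33.8)/ln(73.2/7.2) = 0.42306/2.31911 = 0.1824
Extrapolate from 73.2 ft to 160.0 ft: V₃ = 51.6 × (160.0/73.2)^0.1824 = 51.6 × 1.1533 = 59.5117 mph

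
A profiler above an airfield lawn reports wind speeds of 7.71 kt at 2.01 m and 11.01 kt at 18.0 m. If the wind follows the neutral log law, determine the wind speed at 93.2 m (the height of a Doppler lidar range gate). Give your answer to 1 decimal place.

Log law: V ∝ ln(z/z₀). From the pair, with r = V₁/V₂ = 0.70027,
ln z₀ = (ln z₁ − r·ln z₂)/(1 − r) = (0.6981 − 0.70027×2.8904)/0.29973 = -4.4237 → z₀ = 0.01199 m
V₃ = V₁ · ln(z₃/z₀)/ln(z₁/z₀) = 7.71 × 8.9585/5.1219 = 13.4853 kt

13.5 kt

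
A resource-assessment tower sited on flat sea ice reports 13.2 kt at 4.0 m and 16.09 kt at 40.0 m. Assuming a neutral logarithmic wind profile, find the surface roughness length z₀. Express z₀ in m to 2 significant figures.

Log law: V(z) ∝ ln(z/z₀). With r = V₁/V₂ = 13.2/16.09 = 0.82039,
r · ln(z₂/z₀) = ln(z₁/z₀) ⇒ ln z₀ = (ln z₁ − r·ln z₂)/(1 − r)
ln z₀ = (1.38629 − 0.82039×3.68888) / 0.17961 = -9.1307
z₀ = exp(-9.1307) = 0.0001083 m

z₀ ≈ 0.00011 m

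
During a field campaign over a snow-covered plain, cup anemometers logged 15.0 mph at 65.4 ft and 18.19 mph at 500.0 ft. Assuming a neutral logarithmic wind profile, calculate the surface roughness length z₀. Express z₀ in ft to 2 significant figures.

z₀ ≈ 0.0046 ft

Log law: V(z) ∝ ln(z/z₀). With r = V₁/V₂ = 15.0/18.19 = 0.82463,
r · ln(z₂/z₀) = ln(z₁/z₀) ⇒ ln z₀ = (ln z₁ − r·ln z₂)/(1 − r)
ln z₀ = (4.18052 − 0.82463×6.21461) / 0.17537 = -5.3841
z₀ = exp(-5.3841) = 0.004589 ft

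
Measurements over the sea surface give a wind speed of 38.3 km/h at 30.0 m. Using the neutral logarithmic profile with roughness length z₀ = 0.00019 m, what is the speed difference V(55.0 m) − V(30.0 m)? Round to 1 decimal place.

1.9 km/h

Log law: V₂ = V₁ · ln(z₂/z₀)/ln(z₁/z₀) = 38.3 × 12.5758/11.9697 = 40.2395 km/h
ΔV = 40.2395 − 38.3 = 1.9395 km/h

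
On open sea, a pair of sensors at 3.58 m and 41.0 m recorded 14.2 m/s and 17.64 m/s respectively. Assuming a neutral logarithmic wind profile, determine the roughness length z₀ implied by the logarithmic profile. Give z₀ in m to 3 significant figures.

Log law: V(z) ∝ ln(z/z₀). With r = V₁/V₂ = 14.2/17.64 = 0.80499,
r · ln(z₂/z₀) = ln(z₁/z₀) ⇒ ln z₀ = (ln z₁ − r·ln z₂)/(1 − r)
ln z₀ = (1.27536 − 0.80499×3.71357) / 0.19501 = -8.7893
z₀ = exp(-8.7893) = 0.0001523 m

z₀ ≈ 0.000152 m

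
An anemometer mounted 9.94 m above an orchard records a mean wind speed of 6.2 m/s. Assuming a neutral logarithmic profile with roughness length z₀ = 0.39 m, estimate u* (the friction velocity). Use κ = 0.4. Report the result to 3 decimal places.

u* ≈ 0.766 m/s

Log law: V(z) = (u*/κ) · ln(z/z₀) ⇒ u* = κ · V / ln(z/z₀)
u* = 0.4 × 6.2 / ln(9.94/0.39) = 0.4 × 6.2 / 3.2382
   = 2.4800 / 3.2382 = 0.7659 m/s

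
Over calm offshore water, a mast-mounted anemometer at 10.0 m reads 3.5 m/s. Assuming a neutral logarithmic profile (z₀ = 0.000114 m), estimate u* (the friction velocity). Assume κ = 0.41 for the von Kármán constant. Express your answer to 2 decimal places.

Log law: V(z) = (u*/κ) · ln(z/z₀) ⇒ u* = κ · V / ln(z/z₀)
u* = 0.41 × 3.5 / ln(10.0/0.000114) = 0.41 × 3.5 / 11.3819
   = 1.4350 / 11.3819 = 0.1261 m/s

u* ≈ 0.13 m/s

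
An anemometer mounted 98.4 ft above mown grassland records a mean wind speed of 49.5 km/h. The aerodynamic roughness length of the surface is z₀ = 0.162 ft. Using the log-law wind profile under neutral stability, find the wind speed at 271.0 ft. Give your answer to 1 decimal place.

57.3 km/h

Log law: V(z) ∝ ln(z/z₀), so V₂/V₁ = ln(z₂/z₀) / ln(z₁/z₀).
ln(271.0/0.162) = 7.4223, ln(98.4/0.162) = 6.4092
V₂ = 49.5 × 7.4223/6.4092 = 49.5 × 1.1581 = 57.3243 km/h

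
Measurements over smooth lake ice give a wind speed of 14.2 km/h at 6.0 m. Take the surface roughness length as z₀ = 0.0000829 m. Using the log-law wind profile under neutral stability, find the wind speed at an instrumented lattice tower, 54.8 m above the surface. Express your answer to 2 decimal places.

17.01 km/h

Log law: V(z) ∝ ln(z/z₀), so V₂/V₁ = ln(z₂/z₀) / ln(z₁/z₀).
ln(54.8/0.0000829) = 13.4016, ln(6.0/0.0000829) = 11.1896
V₂ = 14.2 × 13.4016/11.1896 = 14.2 × 1.1977 = 17.0070 km/h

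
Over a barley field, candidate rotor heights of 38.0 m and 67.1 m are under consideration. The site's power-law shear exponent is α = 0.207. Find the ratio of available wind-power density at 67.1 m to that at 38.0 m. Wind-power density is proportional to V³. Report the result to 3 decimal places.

1.423

Speed ratio: V_B/V_A = (z_B/z_A)^α = (67.1/38.0)^0.207 = (1.7658)^0.207 = 1.12491
Power-density ratio: P_B/P_A = (V_B/V_A)³ = (1.12491)³ = 1.42347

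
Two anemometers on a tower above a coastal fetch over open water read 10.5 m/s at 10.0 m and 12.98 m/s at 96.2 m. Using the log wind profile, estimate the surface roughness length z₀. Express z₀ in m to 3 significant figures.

z₀ ≈ 0.000688 m

Log law: V(z) ∝ ln(z/z₀). With r = V₁/V₂ = 10.5/12.98 = 0.80894,
r · ln(z₂/z₀) = ln(z₁/z₀) ⇒ ln z₀ = (ln z₁ − r·ln z₂)/(1 − r)
ln z₀ = (2.30259 − 0.80894×4.56643) / 0.19106 = -7.2822
z₀ = exp(-7.2822) = 0.0006876 m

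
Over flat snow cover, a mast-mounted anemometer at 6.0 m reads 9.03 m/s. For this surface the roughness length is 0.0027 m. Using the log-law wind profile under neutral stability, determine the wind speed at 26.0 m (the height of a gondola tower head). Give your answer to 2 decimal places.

10.75 m/s

Log law: V(z) ∝ ln(z/z₀), so V₂/V₁ = ln(z₂/z₀) / ln(z₁/z₀).
ln(26.0/0.0027) = 9.1726, ln(6.0/0.0027) = 7.7063
V₂ = 9.03 × 9.1726/7.7063 = 9.03 × 1.1903 = 10.7482 m/s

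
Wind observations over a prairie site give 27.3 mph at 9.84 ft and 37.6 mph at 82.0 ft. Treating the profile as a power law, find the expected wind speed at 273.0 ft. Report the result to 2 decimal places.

First find α: α = ln(V₂/V₁)/ln(z₂/z₁) = ln(37.6/27.3)/ln(82.0/9.84) = 0.32012/2.12026 = 0.1510
Extrapolate from 82.0 ft to 273.0 ft: V₃ = 37.6 × (273.0/82.0)^0.1510 = 37.6 × 1.1991 = 45.0871 mph

45.09 mph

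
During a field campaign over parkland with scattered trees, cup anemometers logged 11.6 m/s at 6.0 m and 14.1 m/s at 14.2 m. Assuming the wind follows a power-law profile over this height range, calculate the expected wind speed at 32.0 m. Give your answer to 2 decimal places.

First find α: α = ln(V₂/V₁)/ln(z₂/z₁) = ln(14.1/11.6)/ln(14.2/6.0) = 0.19517/0.86148 = 0.2266
Extrapolate from 14.2 m to 32.0 m: V₃ = 14.1 × (32.0/14.2)^0.2266 = 14.1 × 1.2021 = 16.9496 m/s

16.95 m/s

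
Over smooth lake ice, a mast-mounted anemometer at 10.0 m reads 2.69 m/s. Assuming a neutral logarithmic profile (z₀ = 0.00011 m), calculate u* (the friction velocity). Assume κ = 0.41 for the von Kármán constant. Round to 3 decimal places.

Log law: V(z) = (u*/κ) · ln(z/z₀) ⇒ u* = κ · V / ln(z/z₀)
u* = 0.41 × 2.69 / ln(10.0/0.00011) = 0.41 × 2.69 / 11.4176
   = 1.1029 / 11.4176 = 0.0966 m/s

u* ≈ 0.097 m/s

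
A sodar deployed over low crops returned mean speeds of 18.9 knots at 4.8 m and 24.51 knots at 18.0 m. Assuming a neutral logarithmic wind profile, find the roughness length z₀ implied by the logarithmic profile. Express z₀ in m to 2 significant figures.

Log law: V(z) ∝ ln(z/z₀). With r = V₁/V₂ = 18.9/24.51 = 0.77111,
r · ln(z₂/z₀) = ln(z₁/z₀) ⇒ ln z₀ = (ln z₁ − r·ln z₂)/(1 − r)
ln z₀ = (1.56862 − 0.77111×2.89037) / 0.22889 = -2.8844
z₀ = exp(-2.8844) = 0.05589 m

z₀ ≈ 0.056 m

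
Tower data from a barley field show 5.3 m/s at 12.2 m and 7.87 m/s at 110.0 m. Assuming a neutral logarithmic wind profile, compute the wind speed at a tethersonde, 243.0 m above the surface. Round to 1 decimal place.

8.8 m/s

Log law: V ∝ ln(z/z₀). From the pair, with r = V₁/V₂ = 0.67344,
ln z₀ = (ln z₁ − r·ln z₂)/(1 − r) = (2.5014 − 0.67344×4.7005)/0.32656 = -2.0336 → z₀ = 0.1309 m
V₃ = V₁ · ln(z₃/z₀)/ln(z₁/z₀) = 5.3 × 7.5266/4.5350 = 8.7963 m/s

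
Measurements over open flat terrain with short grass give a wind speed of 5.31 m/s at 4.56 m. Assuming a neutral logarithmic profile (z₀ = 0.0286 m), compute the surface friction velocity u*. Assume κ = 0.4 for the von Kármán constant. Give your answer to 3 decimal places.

Log law: V(z) = (u*/κ) · ln(z/z₀) ⇒ u* = κ · V / ln(z/z₀)
u* = 0.4 × 5.31 / ln(4.56/0.0286) = 0.4 × 5.31 / 5.0717
   = 2.1240 / 5.0717 = 0.4188 m/s

u* ≈ 0.419 m/s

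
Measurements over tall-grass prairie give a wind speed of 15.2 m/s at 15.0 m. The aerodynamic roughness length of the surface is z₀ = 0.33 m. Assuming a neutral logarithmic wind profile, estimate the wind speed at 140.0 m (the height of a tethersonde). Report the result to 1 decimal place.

Log law: V(z) ∝ ln(z/z₀), so V₂/V₁ = ln(z₂/z₀) / ln(z₁/z₀).
ln(140.0/0.33) = 6.0503, ln(15.0/0.33) = 3.8167
V₂ = 15.2 × 6.0503/3.8167 = 15.2 × 1.5852 = 24.0952 m/s

24.1 m/s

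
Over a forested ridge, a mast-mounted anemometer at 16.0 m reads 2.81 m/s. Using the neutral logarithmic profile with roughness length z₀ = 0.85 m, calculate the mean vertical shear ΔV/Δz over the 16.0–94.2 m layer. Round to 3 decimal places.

0.022 m/s/m

Log law: V₂ = V₁ · ln(z₂/z₀)/ln(z₁/z₀) = 2.81 × 4.7079/2.9351 = 4.5073 m/s
ΔV/Δz = (4.5073 − 2.81)/(94.2 − 16.0) = 1.6973/78.2000 = 0.02170 m/s/m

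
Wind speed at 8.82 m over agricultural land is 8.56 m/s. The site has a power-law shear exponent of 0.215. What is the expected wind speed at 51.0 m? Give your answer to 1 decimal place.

12.5 m/s

Power-law profile: V₂ = V₁ · (z₂/z₁)^α
V₂ = 8.56 × (51.0/8.82)^0.215 = 8.56 × (5.7823)^0.215
    = 8.56 × 1.4583 = 12.4832 m/s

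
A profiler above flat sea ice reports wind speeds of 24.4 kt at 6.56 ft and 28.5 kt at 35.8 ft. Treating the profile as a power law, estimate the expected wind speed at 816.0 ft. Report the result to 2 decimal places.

First find α: α = ln(V₂/V₁)/ln(z₂/z₁) = ln(28.5/24.4)/ln(35.8/6.56) = 0.15532/1.69696 = 0.0915
Extrapolate from 35.8 ft to 816.0 ft: V₃ = 28.5 × (816.0/35.8)^0.0915 = 28.5 × 1.3313 = 37.9423 kt

37.94 kt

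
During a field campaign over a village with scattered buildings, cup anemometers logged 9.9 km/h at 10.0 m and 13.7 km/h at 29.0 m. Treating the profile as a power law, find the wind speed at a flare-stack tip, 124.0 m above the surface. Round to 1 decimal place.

21.3 km/h

First find α: α = ln(V₂/V₁)/ln(z₂/z₁) = ln(13.7/9.9)/ln(29.0/10.0) = 0.32486/1.06471 = 0.3051
Extrapolate from 29.0 m to 124.0 m: V₃ = 13.7 × (124.0/29.0)^0.3051 = 13.7 × 1.5579 = 21.3430 km/h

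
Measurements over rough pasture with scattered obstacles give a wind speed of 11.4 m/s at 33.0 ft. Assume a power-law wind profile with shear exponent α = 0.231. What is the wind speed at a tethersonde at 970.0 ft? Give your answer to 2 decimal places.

24.89 m/s

Power-law profile: V₂ = V₁ · (z₂/z₁)^α
V₂ = 11.4 × (970.0/33.0)^0.231 = 11.4 × (29.3939)^0.231
    = 11.4 × 2.1836 = 24.8927 m/s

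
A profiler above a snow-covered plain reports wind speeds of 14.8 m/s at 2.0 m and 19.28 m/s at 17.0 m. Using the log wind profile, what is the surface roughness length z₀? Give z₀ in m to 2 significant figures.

Log law: V(z) ∝ ln(z/z₀). With r = V₁/V₂ = 14.8/19.28 = 0.76763,
r · ln(z₂/z₀) = ln(z₁/z₀) ⇒ ln z₀ = (ln z₁ − r·ln z₂)/(1 − r)
ln z₀ = (0.69315 − 0.76763×2.83321) / 0.23237 = -6.3767
z₀ = exp(-6.3767) = 0.001701 m

z₀ ≈ 0.0017 m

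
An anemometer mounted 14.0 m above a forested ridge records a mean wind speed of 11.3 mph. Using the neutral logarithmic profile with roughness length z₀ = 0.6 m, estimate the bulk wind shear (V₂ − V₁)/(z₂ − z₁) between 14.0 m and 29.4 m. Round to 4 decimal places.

Log law: V₂ = V₁ · ln(z₂/z₀)/ln(z₁/z₀) = 11.3 × 3.8918/3.1499 = 13.9617 mph
ΔV/Δz = (13.9617 − 11.3)/(29.4 − 14.0) = 2.6617/15.4000 = 0.17283 mph/m

0.1728 mph/m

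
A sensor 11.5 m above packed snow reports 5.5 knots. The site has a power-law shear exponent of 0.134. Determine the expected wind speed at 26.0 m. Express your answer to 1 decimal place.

Power-law profile: V₂ = V₁ · (z₂/z₁)^α
V₂ = 5.5 × (26.0/11.5)^0.134 = 5.5 × (2.2609)^0.134
    = 5.5 × 1.1155 = 6.1353 knots

6.1 knots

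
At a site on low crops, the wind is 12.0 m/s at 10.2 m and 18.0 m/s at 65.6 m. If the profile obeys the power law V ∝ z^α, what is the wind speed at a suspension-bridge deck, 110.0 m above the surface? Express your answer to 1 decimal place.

First find α: α = ln(V₂/V₁)/ln(z₂/z₁) = ln(18.0/12.0)/ln(65.6/10.2) = 0.40547/1.86119 = 0.2179
Extrapolate from 65.6 m to 110.0 m: V₃ = 18.0 × (110.0/65.6)^0.2179 = 18.0 × 1.1192 = 20.1455 m/s

20.1 m/s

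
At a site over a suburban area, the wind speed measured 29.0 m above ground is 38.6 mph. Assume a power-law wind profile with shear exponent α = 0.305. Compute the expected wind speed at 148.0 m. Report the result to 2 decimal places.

63.46 mph

Power-law profile: V₂ = V₁ · (z₂/z₁)^α
V₂ = 38.6 × (148.0/29.0)^0.305 = 38.6 × (5.1034)^0.305
    = 38.6 × 1.6440 = 63.4579 mph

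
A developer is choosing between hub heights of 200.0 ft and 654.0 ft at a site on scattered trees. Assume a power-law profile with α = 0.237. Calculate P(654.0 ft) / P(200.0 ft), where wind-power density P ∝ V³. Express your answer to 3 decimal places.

2.322

Speed ratio: V_B/V_A = (z_B/z_A)^α = (654.0/200.0)^0.237 = (3.2700)^0.237 = 1.32418
Power-density ratio: P_B/P_A = (V_B/V_A)³ = (1.32418)³ = 2.32190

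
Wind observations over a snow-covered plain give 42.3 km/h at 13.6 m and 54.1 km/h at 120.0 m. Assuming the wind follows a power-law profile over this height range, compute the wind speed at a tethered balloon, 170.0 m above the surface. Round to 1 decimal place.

First find α: α = ln(V₂/V₁)/ln(z₂/z₁) = ln(54.1/42.3)/ln(120.0/13.6) = 0.24605/2.17742 = 0.1130
Extrapolate from 120.0 m to 170.0 m: V₃ = 54.1 × (170.0/120.0)^0.1130 = 54.1 × 1.0401 = 56.2717 km/h

56.3 km/h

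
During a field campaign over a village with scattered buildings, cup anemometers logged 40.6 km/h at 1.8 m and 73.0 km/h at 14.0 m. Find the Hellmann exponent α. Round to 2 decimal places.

Power law: V₂/V₁ = (z₂/z₁)^α ⇒ α = ln(V₂/V₁) / ln(z₂/z₁)
α = ln(73.0/40.6) / ln(14.0/1.8) = ln(1.7980) / ln(7.7778)
  = 0.58669 / 2.05127 = 0.28601

α ≈ 0.29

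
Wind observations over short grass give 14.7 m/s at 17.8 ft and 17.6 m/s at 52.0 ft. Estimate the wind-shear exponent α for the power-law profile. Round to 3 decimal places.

α ≈ 0.168

Power law: V₂/V₁ = (z₂/z₁)^α ⇒ α = ln(V₂/V₁) / ln(z₂/z₁)
α = ln(17.6/14.7) / ln(52.0/17.8) = ln(1.1973) / ln(2.9213)
  = 0.18005 / 1.07205 = 0.16795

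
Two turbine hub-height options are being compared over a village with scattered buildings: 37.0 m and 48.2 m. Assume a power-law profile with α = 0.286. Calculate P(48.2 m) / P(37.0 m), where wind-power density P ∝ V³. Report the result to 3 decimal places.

Speed ratio: V_B/V_A = (z_B/z_A)^α = (48.2/37.0)^0.286 = (1.3027)^0.286 = 1.07856
Power-density ratio: P_B/P_A = (V_B/V_A)³ = (1.07856)³ = 1.25469

1.255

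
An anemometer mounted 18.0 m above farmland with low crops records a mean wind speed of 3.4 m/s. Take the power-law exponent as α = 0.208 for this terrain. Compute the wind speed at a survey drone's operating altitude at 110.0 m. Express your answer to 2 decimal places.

4.95 m/s

Power-law profile: V₂ = V₁ · (z₂/z₁)^α
V₂ = 3.4 × (110.0/18.0)^0.208 = 3.4 × (6.1111)^0.208
    = 3.4 × 1.4572 = 4.9544 m/s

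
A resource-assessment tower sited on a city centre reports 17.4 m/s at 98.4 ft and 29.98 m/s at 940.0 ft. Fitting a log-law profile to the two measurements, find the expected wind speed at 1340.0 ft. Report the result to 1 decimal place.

Log law: V ∝ ln(z/z₀). From the pair, with r = V₁/V₂ = 0.58039,
ln z₀ = (ln z₁ − r·ln z₂)/(1 − r) = (4.5890 − 0.58039×6.8459)/0.41961 = 1.4675 → z₀ = 4.338 ft
V₃ = V₁ · ln(z₃/z₀)/ln(z₁/z₀) = 17.4 × 5.7329/3.1215 = 31.9563 m/s

32.0 m/s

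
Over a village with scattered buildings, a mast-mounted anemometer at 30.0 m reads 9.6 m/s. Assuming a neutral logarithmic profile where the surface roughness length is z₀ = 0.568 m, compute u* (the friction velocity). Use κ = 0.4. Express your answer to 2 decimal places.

Log law: V(z) = (u*/κ) · ln(z/z₀) ⇒ u* = κ · V / ln(z/z₀)
u* = 0.4 × 9.6 / ln(30.0/0.568) = 0.4 × 9.6 / 3.9668
   = 3.8400 / 3.9668 = 0.9680 m/s

u* ≈ 0.97 m/s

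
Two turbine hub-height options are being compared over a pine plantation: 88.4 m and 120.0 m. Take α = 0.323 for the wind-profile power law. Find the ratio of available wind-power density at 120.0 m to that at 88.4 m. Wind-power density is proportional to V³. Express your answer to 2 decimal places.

Speed ratio: V_B/V_A = (z_B/z_A)^α = (120.0/88.4)^0.323 = (1.3575)^0.323 = 1.10375
Power-density ratio: P_B/P_A = (V_B/V_A)³ = (1.10375)³ = 1.34467

1.34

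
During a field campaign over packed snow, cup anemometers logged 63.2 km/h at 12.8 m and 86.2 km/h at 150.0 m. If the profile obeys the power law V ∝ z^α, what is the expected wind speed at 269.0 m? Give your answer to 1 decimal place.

92.8 km/h

First find α: α = ln(V₂/V₁)/ln(z₂/z₁) = ln(86.2/63.2)/ln(150.0/12.8) = 0.31037/2.46119 = 0.1261
Extrapolate from 150.0 m to 269.0 m: V₃ = 86.2 × (269.0/150.0)^0.1261 = 86.2 × 1.0764 = 92.7887 km/h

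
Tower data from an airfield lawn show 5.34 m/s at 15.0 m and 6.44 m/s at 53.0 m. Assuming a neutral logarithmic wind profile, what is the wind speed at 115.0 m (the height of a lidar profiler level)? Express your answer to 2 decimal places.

7.12 m/s

Log law: V ∝ ln(z/z₀). From the pair, with r = V₁/V₂ = 0.82919,
ln z₀ = (ln z₁ − r·ln z₂)/(1 − r) = (2.7081 − 0.82919×3.9703)/0.17081 = -3.4196 → z₀ = 0.03273 m
V₃ = V₁ · ln(z₃/z₀)/ln(z₁/z₀) = 5.34 × 8.1645/6.1276 = 7.1151 m/s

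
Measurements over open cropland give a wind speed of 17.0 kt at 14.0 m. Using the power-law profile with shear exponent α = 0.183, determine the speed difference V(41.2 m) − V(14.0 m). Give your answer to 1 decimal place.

3.7 kt

Power law: V₂ = V₁ · (z₂/z₁)^α = 17.0 × (2.9429)^0.183 = 20.7126 kt
ΔV = 20.7126 − 17.0 = 3.7126 kt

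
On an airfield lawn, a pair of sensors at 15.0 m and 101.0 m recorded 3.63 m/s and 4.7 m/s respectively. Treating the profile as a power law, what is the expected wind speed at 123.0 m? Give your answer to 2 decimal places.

4.83 m/s

First find α: α = ln(V₂/V₁)/ln(z₂/z₁) = ln(4.7/3.63)/ln(101.0/15.0) = 0.25833/1.90707 = 0.1355
Extrapolate from 101.0 m to 123.0 m: V₃ = 4.7 × (123.0/101.0)^0.1355 = 4.7 × 1.0271 = 4.8272 m/s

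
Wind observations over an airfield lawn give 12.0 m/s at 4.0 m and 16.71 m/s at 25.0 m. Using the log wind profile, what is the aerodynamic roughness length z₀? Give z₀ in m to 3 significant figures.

z₀ ≈ 0.0375 m

Log law: V(z) ∝ ln(z/z₀). With r = V₁/V₂ = 12.0/16.71 = 0.71813,
r · ln(z₂/z₀) = ln(z₁/z₀) ⇒ ln z₀ = (ln z₁ − r·ln z₂)/(1 − r)
ln z₀ = (1.38629 − 0.71813×3.21888) / 0.28187 = -3.2827
z₀ = exp(-3.2827) = 0.03753 m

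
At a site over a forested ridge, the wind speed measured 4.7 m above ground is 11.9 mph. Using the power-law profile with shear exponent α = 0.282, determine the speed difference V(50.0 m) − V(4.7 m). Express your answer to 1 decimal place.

11.3 mph

Power law: V₂ = V₁ · (z₂/z₁)^α = 11.9 × (10.6383)^0.282 = 23.1806 mph
ΔV = 23.1806 − 11.9 = 11.2806 mph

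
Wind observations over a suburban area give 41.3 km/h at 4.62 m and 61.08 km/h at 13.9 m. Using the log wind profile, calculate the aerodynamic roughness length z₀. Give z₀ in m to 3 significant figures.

Log law: V(z) ∝ ln(z/z₀). With r = V₁/V₂ = 41.3/61.08 = 0.67616,
r · ln(z₂/z₀) = ln(z₁/z₀) ⇒ ln z₀ = (ln z₁ − r·ln z₂)/(1 − r)
ln z₀ = (1.53039 − 0.67616×2.63189) / 0.32384 = -0.7695
z₀ = exp(-0.7695) = 0.4632 m

z₀ ≈ 0.463 m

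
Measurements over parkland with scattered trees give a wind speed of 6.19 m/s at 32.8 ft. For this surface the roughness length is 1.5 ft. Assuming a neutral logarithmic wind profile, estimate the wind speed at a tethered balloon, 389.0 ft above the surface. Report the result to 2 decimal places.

Log law: V(z) ∝ ln(z/z₀), so V₂/V₁ = ln(z₂/z₀) / ln(z₁/z₀).
ln(389.0/1.5) = 5.5581, ln(32.8/1.5) = 3.0850
V₂ = 6.19 × 5.5581/3.0850 = 6.19 × 1.8017 = 11.1524 m/s

11.15 m/s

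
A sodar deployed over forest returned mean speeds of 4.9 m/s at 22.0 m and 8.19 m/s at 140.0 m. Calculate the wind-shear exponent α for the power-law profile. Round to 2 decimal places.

Power law: V₂/V₁ = (z₂/z₁)^α ⇒ α = ln(V₂/V₁) / ln(z₂/z₁)
α = ln(8.19/4.9) / ln(140.0/22.0) = ln(1.6714) / ln(6.3636)
  = 0.51368 / 1.85060 = 0.27757

α ≈ 0.28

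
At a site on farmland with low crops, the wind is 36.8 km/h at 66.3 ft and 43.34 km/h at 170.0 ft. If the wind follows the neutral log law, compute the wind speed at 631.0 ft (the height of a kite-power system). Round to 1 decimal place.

52.4 km/h

Log law: V ∝ ln(z/z₀). From the pair, with r = V₁/V₂ = 0.84910,
ln z₀ = (ln z₁ − r·ln z₂)/(1 − r) = (4.1942 − 0.84910×5.1358)/0.15090 = -1.1042 → z₀ = 0.3315 ft
V₃ = V₁ · ln(z₃/z₀)/ln(z₁/z₀) = 36.8 × 7.5515/5.2983 = 52.4492 km/h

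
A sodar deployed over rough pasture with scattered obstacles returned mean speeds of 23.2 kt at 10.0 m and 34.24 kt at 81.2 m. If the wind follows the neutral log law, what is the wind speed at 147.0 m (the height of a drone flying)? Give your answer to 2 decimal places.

37.37 kt

Log law: V ∝ ln(z/z₀). From the pair, with r = V₁/V₂ = 0.67757,
ln z₀ = (ln z₁ − r·ln z₂)/(1 − r) = (2.3026 − 0.67757×4.3969)/0.32243 = -2.0985 → z₀ = 0.1226 m
V₃ = V₁ · ln(z₃/z₀)/ln(z₁/z₀) = 23.2 × 7.0890/4.4011 = 37.3687 kt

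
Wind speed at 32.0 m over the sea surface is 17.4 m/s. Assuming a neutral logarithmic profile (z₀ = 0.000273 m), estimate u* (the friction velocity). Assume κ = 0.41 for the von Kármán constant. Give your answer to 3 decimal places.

Log law: V(z) = (u*/κ) · ln(z/z₀) ⇒ u* = κ · V / ln(z/z₀)
u* = 0.41 × 17.4 / ln(32.0/0.000273) = 0.41 × 17.4 / 11.6718
   = 7.1340 / 11.6718 = 0.6112 m/s

u* ≈ 0.611 m/s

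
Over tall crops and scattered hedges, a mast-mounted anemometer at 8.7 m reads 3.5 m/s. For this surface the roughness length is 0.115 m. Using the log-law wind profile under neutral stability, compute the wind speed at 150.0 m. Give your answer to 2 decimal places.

5.80 m/s

Log law: V(z) ∝ ln(z/z₀), so V₂/V₁ = ln(z₂/z₀) / ln(z₁/z₀).
ln(150.0/0.115) = 7.1735, ln(8.7/0.115) = 4.3261
V₂ = 3.5 × 7.1735/4.3261 = 3.5 × 1.6582 = 5.8036 m/s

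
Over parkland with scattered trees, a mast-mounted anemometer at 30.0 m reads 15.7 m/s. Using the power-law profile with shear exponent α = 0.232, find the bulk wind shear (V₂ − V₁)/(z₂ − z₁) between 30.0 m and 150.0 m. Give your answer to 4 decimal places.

0.0592 m/s/m

Power law: V₂ = V₁ · (z₂/z₁)^α = 15.7 × (5.0000)^0.232 = 22.8066 m/s
ΔV/Δz = (22.8066 − 15.7)/(150.0 − 30.0) = 7.1066/120.0000 = 0.05922 m/s/m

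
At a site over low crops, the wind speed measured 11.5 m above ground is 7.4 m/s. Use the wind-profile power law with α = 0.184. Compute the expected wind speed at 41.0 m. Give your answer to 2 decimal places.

9.35 m/s

Power-law profile: V₂ = V₁ · (z₂/z₁)^α
V₂ = 7.4 × (41.0/11.5)^0.184 = 7.4 × (3.5652)^0.184
    = 7.4 × 1.2635 = 9.3501 m/s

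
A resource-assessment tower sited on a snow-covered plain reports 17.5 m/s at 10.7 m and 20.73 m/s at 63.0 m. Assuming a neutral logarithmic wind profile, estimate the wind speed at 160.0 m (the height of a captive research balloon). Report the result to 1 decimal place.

Log law: V ∝ ln(z/z₀). From the pair, with r = V₁/V₂ = 0.84419,
ln z₀ = (ln z₁ − r·ln z₂)/(1 − r) = (2.3702 − 0.84419×4.1431)/0.15581 = -7.2352 → z₀ = 0.0007208 m
V₃ = V₁ · ln(z₃/z₀)/ln(z₁/z₀) = 17.5 × 12.3104/9.6054 = 22.4281 m/s

22.4 m/s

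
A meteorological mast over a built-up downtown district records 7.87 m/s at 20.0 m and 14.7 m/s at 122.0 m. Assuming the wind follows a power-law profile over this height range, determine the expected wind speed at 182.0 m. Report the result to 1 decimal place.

16.9 m/s

First find α: α = ln(V₂/V₁)/ln(z₂/z₁) = ln(14.7/7.87)/ln(122.0/20.0) = 0.62479/1.80829 = 0.3455
Extrapolate from 122.0 m to 182.0 m: V₃ = 14.7 × (182.0/122.0)^0.3455 = 14.7 × 1.1482 = 16.8786 m/s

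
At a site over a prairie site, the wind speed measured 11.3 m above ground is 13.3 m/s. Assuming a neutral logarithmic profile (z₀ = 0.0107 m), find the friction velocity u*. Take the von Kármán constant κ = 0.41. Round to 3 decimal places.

u* ≈ 0.783 m/s

Log law: V(z) = (u*/κ) · ln(z/z₀) ⇒ u* = κ · V / ln(z/z₀)
u* = 0.41 × 13.3 / ln(11.3/0.0107) = 0.41 × 13.3 / 6.9623
   = 5.4530 / 6.9623 = 0.7832 m/s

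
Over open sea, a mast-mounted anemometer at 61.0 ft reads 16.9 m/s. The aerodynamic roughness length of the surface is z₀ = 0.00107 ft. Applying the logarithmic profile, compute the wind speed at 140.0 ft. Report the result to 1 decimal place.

Log law: V(z) ∝ ln(z/z₀), so V₂/V₁ = ln(z₂/z₀) / ln(z₁/z₀).
ln(140.0/0.00107) = 11.7817, ln(61.0/0.00107) = 10.9510
V₂ = 16.9 × 11.7817/10.9510 = 16.9 × 1.0759 = 18.1821 m/s

18.2 m/s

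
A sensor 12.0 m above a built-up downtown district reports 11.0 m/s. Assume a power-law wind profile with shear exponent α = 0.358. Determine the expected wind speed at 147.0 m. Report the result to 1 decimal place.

27.0 m/s

Power-law profile: V₂ = V₁ · (z₂/z₁)^α
V₂ = 11.0 × (147.0/12.0)^0.358 = 11.0 × (12.2500)^0.358
    = 11.0 × 2.4522 = 26.9740 m/s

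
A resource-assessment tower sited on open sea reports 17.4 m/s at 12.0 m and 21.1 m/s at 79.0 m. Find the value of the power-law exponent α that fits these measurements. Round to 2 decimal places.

Power law: V₂/V₁ = (z₂/z₁)^α ⇒ α = ln(V₂/V₁) / ln(z₂/z₁)
α = ln(21.1/17.4) / ln(79.0/12.0) = ln(1.2126) / ln(6.5833)
  = 0.19280 / 1.88454 = 0.10231

α ≈ 0.10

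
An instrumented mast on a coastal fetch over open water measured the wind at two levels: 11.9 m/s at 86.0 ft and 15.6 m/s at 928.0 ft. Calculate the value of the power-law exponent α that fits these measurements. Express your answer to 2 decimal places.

Power law: V₂/V₁ = (z₂/z₁)^α ⇒ α = ln(V₂/V₁) / ln(z₂/z₁)
α = ln(15.6/11.9) / ln(928.0/86.0) = ln(1.3109) / ln(10.7907)
  = 0.27073 / 2.37868 = 0.11382

α ≈ 0.11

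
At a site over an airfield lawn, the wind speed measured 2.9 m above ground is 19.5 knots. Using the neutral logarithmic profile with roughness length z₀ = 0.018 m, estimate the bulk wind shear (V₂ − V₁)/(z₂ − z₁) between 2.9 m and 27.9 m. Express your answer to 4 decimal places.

0.3475 knots/m

Log law: V₂ = V₁ · ln(z₂/z₀)/ln(z₁/z₀) = 19.5 × 7.3460/5.0821 = 28.1866 knots
ΔV/Δz = (28.1866 − 19.5)/(27.9 − 2.9) = 8.6866/25.0000 = 0.34747 knots/m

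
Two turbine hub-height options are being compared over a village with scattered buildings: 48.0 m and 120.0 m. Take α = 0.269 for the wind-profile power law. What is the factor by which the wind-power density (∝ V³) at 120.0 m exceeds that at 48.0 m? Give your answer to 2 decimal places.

Speed ratio: V_B/V_A = (z_B/z_A)^α = (120.0/48.0)^0.269 = (2.5000)^0.269 = 1.27952
Power-density ratio: P_B/P_A = (V_B/V_A)³ = (1.27952)³ = 2.09478

2.09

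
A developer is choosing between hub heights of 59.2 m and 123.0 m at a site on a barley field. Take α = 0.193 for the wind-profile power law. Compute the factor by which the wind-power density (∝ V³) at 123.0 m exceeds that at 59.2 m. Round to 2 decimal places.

Speed ratio: V_B/V_A = (z_B/z_A)^α = (123.0/59.2)^0.193 = (2.0777)^0.193 = 1.15158
Power-density ratio: P_B/P_A = (V_B/V_A)³ = (1.15158)³ = 1.52715

1.53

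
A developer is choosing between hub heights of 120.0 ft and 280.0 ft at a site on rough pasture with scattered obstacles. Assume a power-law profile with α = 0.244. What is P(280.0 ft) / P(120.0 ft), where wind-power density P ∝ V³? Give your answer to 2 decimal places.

Speed ratio: V_B/V_A = (z_B/z_A)^α = (280.0/120.0)^0.244 = (2.3333)^0.244 = 1.22966
Power-density ratio: P_B/P_A = (V_B/V_A)³ = (1.22966)³ = 1.85934

1.86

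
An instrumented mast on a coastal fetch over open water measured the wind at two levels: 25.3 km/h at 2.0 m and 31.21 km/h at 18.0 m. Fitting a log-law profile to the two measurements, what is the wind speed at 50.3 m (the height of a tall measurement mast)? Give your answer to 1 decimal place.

34.0 km/h

Log law: V ∝ ln(z/z₀). From the pair, with r = V₁/V₂ = 0.81064,
ln z₀ = (ln z₁ − r·ln z₂)/(1 − r) = (0.6931 − 0.81064×2.8904)/0.18936 = -8.7129 → z₀ = 0.0001644 m
V₃ = V₁ · ln(z₃/z₀)/ln(z₁/z₀) = 25.3 × 12.6309/9.4061 = 33.9741 km/h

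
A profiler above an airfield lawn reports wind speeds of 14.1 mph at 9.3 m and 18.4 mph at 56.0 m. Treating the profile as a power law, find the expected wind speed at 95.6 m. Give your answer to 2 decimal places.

19.92 mph

First find α: α = ln(V₂/V₁)/ln(z₂/z₁) = ln(18.4/14.1)/ln(56.0/9.3) = 0.26618/1.79534 = 0.1483
Extrapolate from 56.0 m to 95.6 m: V₃ = 18.4 × (95.6/56.0)^0.1483 = 18.4 × 1.0825 = 19.9184 mph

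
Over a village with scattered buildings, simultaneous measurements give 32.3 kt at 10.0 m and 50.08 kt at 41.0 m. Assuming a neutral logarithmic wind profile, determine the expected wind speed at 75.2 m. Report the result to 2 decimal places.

Log law: V ∝ ln(z/z₀). From the pair, with r = V₁/V₂ = 0.64497,
ln z₀ = (ln z₁ − r·ln z₂)/(1 − r) = (2.3026 − 0.64497×3.7136)/0.35503 = -0.2607 → z₀ = 0.7705 m
V₃ = V₁ · ln(z₃/z₀)/ln(z₁/z₀) = 32.3 × 4.5808/2.5633 = 57.7236 kt

57.72 kt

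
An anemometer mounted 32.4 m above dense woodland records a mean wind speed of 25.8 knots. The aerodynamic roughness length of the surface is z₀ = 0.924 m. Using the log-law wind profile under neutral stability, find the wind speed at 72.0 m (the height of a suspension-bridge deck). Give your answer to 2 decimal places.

Log law: V(z) ∝ ln(z/z₀), so V₂/V₁ = ln(z₂/z₀) / ln(z₁/z₀).
ln(72.0/0.924) = 4.3557, ln(32.4/0.924) = 3.5572
V₂ = 25.8 × 4.3557/3.5572 = 25.8 × 1.2245 = 31.5915 knots

31.59 knots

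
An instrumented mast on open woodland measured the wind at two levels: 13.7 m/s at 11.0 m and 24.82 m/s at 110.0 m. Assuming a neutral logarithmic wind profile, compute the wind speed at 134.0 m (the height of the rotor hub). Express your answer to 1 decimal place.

25.8 m/s

Log law: V ∝ ln(z/z₀). From the pair, with r = V₁/V₂ = 0.55197,
ln z₀ = (ln z₁ − r·ln z₂)/(1 − r) = (2.3979 − 0.55197×4.7005)/0.44803 = -0.4389 → z₀ = 0.6447 m
V₃ = V₁ · ln(z₃/z₀)/ln(z₁/z₀) = 13.7 × 5.3368/2.8368 = 25.7731 m/s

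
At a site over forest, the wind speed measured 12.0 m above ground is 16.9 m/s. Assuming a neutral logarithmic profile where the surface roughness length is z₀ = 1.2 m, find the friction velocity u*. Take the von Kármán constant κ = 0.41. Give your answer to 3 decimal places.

Log law: V(z) = (u*/κ) · ln(z/z₀) ⇒ u* = κ · V / ln(z/z₀)
u* = 0.41 × 16.9 / ln(12.0/1.2) = 0.41 × 16.9 / 2.3026
   = 6.9290 / 2.3026 = 3.0092 m/s

u* ≈ 3.009 m/s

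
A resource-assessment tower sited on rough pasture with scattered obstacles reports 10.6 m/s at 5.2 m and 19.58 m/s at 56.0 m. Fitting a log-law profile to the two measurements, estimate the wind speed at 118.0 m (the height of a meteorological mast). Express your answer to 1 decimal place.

22.4 m/s

Log law: V ∝ ln(z/z₀). From the pair, with r = V₁/V₂ = 0.54137,
ln z₀ = (ln z₁ − r·ln z₂)/(1 − r) = (1.6487 − 0.54137×4.0254)/0.45863 = -1.1568 → z₀ = 0.3145 m
V₃ = V₁ · ln(z₃/z₀)/ln(z₁/z₀) = 10.6 × 5.9275/2.8055 = 22.3961 m/s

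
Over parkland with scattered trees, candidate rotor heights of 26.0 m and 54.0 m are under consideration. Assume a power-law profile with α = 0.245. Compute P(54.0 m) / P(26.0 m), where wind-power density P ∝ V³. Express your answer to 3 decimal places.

Speed ratio: V_B/V_A = (z_B/z_A)^α = (54.0/26.0)^0.245 = (2.0769)^0.245 = 1.19610
Power-density ratio: P_B/P_A = (V_B/V_A)³ = (1.19610)³ = 1.71121

1.711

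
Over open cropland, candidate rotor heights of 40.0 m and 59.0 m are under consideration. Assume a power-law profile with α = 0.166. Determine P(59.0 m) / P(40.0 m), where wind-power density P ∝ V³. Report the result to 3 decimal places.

1.214

Speed ratio: V_B/V_A = (z_B/z_A)^α = (59.0/40.0)^0.166 = (1.4750)^0.166 = 1.06664
Power-density ratio: P_B/P_A = (V_B/V_A)³ = (1.06664)³ = 1.21355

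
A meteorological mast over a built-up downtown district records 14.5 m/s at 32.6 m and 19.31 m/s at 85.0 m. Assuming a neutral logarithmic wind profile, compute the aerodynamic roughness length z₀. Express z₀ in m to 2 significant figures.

z₀ ≈ 1.8 m

Log law: V(z) ∝ ln(z/z₀). With r = V₁/V₂ = 14.5/19.31 = 0.75091,
r · ln(z₂/z₀) = ln(z₁/z₀) ⇒ ln z₀ = (ln z₁ − r·ln z₂)/(1 − r)
ln z₀ = (3.48431 − 0.75091×4.44265) / 0.24909 = 0.5953
z₀ = exp(0.5953) = 1.814 m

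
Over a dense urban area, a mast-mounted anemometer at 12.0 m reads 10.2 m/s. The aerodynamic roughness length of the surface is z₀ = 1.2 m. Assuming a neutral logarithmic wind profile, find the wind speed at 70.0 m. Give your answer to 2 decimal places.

Log law: V(z) ∝ ln(z/z₀), so V₂/V₁ = ln(z₂/z₀) / ln(z₁/z₀).
ln(70.0/1.2) = 4.0662, ln(12.0/1.2) = 2.3026
V₂ = 10.2 × 4.0662/2.3026 = 10.2 × 1.7659 = 18.0124 m/s

18.01 m/s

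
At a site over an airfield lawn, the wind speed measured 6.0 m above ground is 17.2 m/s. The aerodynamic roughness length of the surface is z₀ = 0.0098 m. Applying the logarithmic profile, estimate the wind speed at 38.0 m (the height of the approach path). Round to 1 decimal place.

Log law: V(z) ∝ ln(z/z₀), so V₂/V₁ = ln(z₂/z₀) / ln(z₁/z₀).
ln(38.0/0.0098) = 8.2630, ln(6.0/0.0098) = 6.4171
V₂ = 17.2 × 8.2630/6.4171 = 17.2 × 1.2876 = 22.1474 m/s

22.1 m/s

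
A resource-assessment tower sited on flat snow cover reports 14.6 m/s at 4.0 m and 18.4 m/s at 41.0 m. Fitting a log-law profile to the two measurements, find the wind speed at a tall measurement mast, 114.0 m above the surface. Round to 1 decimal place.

Log law: V ∝ ln(z/z₀). From the pair, with r = V₁/V₂ = 0.79348,
ln z₀ = (ln z₁ − r·ln z₂)/(1 − r) = (1.3863 − 0.79348×3.7136)/0.20652 = -7.5554 → z₀ = 0.0005233 m
V₃ = V₁ · ln(z₃/z₀)/ln(z₁/z₀) = 14.6 × 12.2916/8.9416 = 20.0698 m/s

20.1 m/s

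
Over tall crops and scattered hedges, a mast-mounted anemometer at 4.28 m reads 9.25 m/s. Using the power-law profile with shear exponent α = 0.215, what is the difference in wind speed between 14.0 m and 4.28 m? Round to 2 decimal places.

2.68 m/s

Power law: V₂ = V₁ · (z₂/z₁)^α = 9.25 × (3.2710)^0.215 = 11.9344 m/s
ΔV = 11.9344 − 9.25 = 2.6844 m/s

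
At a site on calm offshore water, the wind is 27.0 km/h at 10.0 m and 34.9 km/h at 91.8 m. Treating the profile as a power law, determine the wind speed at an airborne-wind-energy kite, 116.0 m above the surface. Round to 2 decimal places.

First find α: α = ln(V₂/V₁)/ln(z₂/z₁) = ln(34.9/27.0)/ln(91.8/10.0) = 0.25665/2.21703 = 0.1158
Extrapolate from 91.8 m to 116.0 m: V₃ = 34.9 × (116.0/91.8)^0.1158 = 34.9 × 1.0275 = 35.8582 km/h

35.86 km/h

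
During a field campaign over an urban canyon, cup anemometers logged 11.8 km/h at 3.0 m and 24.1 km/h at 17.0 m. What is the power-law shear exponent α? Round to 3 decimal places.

α ≈ 0.412

Power law: V₂/V₁ = (z₂/z₁)^α ⇒ α = ln(V₂/V₁) / ln(z₂/z₁)
α = ln(24.1/11.8) / ln(17.0/3.0) = ln(2.0424) / ln(5.6667)
  = 0.71411 / 1.73460 = 0.41169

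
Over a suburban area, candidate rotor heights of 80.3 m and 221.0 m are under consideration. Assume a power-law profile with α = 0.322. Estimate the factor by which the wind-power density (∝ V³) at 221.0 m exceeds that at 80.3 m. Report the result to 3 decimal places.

2.659

Speed ratio: V_B/V_A = (z_B/z_A)^α = (221.0/80.3)^0.322 = (2.7522)^0.322 = 1.38540
Power-density ratio: P_B/P_A = (V_B/V_A)³ = (1.38540)³ = 2.65906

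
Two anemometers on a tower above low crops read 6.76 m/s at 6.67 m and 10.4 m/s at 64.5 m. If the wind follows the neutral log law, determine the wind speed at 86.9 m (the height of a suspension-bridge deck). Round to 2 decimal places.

10.88 m/s

Log law: V ∝ ln(z/z₀). From the pair, with r = V₁/V₂ = 0.65000,
ln z₀ = (ln z₁ − r·ln z₂)/(1 − r) = (1.8976 − 0.65000×4.1667)/0.35000 = -2.3163 → z₀ = 0.09864 m
V₃ = V₁ · ln(z₃/z₀)/ln(z₁/z₀) = 6.76 × 6.7811/4.2139 = 10.8782 m/s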